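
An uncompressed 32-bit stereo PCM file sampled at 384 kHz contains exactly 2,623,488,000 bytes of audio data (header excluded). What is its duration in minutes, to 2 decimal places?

Byte rate = 384,000 × 4 × 2 = 3,072,000 bytes/s.
Duration = 2,623,488,000 / 3,072,000 = 854 s.
854 s / 60 = 14.23 minutes.

14.23 minutes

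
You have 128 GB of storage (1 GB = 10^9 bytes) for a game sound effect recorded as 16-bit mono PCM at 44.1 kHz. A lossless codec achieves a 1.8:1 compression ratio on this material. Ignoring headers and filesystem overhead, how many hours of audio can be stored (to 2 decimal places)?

725.62 hours

Uncompressed byte rate = 44,100 × 2 × 1 = 88,200 bytes/s.
After 1.8:1 compression, effective rate ≈ 49000 bytes/s.
Capacity = 128 × 1,000,000,000 = 128,000,000,000 bytes.
128,000,000,000 / effective rate ≈ 2612244.9 s → 725.62 hours.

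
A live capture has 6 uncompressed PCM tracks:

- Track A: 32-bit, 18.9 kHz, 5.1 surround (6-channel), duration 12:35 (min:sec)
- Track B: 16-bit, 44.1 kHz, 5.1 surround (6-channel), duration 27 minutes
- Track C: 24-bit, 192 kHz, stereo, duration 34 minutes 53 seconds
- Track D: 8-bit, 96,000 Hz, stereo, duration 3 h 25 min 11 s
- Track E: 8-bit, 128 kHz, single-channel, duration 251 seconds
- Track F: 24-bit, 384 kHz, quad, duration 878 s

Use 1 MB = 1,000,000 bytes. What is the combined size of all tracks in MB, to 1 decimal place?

Track A: 12:35 (min:sec) = 755 s; 18,900 × 755 × 4 × 6 = 342,468,000 bytes.
Track B: 27 minutes = 1,620 s; 44,100 × 1,620 × 2 × 6 = 857,304,000 bytes.
Track C: 34 minutes 53 seconds = 2,093 s; 192,000 × 2,093 × 3 × 2 = 2,411,136,000 bytes.
Track D: 3 h 25 min 11 s = 12,311 s; 96,000 × 12,311 × 1 × 2 = 2,363,712,000 bytes.
Track E: 128,000 × 251 × 1 × 1 = 32,128,000 bytes.
Track F: 384,000 × 878 × 3 × 4 = 4,045,824,000 bytes.
Total = 10,052,572,000 bytes = 10052.6 MB.

10052.6 MB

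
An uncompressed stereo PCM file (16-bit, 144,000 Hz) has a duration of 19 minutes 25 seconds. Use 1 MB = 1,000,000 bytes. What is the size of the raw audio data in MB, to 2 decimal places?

671.04 MB

Duration = 19 minutes 25 seconds = 1,165 s.
Bytes = 144,000 samples/s × 1,165 s × 2 bytes/sample × 2 ch = 671,040,000 bytes.
671,040,000 / 1,000,000 = 671.04 MB.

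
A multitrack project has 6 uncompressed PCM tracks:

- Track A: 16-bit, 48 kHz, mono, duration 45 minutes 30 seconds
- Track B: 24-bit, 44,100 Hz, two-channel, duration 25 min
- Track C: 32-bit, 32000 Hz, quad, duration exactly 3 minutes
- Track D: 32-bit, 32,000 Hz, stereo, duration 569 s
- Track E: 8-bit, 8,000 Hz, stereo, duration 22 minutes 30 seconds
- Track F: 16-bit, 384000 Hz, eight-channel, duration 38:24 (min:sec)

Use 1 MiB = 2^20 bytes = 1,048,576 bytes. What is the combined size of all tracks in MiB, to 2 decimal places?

Track A: 45 minutes 30 seconds = 2,730 s; 48,000 × 2,730 × 2 × 1 = 262,080,000 bytes.
Track B: 25 min = 1,500 s; 44,100 × 1,500 × 3 × 2 = 396,900,000 bytes.
Track C: exactly 3 minutes = 180 s; 32,000 × 180 × 4 × 4 = 92,160,000 bytes.
Track D: 32,000 × 569 × 4 × 2 = 145,664,000 bytes.
Track E: 22 minutes 30 seconds = 1,350 s; 8,000 × 1,350 × 1 × 2 = 21,600,000 bytes.
Track F: 38:24 (min:sec) = 2,304 s; 384,000 × 2,304 × 2 × 8 = 14,155,776,000 bytes.
Total = 15,074,180,000 bytes = 14375.86 MiB.

14375.86 MiB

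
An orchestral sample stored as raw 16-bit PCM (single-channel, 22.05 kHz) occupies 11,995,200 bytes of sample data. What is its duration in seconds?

Byte rate = 22,050 × 2 × 1 = 44,100 bytes/s.
Duration = 11,995,200 / 44,100 = 272 s.

272 seconds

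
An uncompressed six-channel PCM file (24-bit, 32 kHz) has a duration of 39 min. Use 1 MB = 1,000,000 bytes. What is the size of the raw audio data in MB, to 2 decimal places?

1347.84 MB

Duration = 39 min = 2,340 s.
Bytes = 32,000 samples/s × 2,340 s × 3 bytes/sample × 6 ch = 1,347,840,000 bytes.
1,347,840,000 / 1,000,000 = 1347.84 MB.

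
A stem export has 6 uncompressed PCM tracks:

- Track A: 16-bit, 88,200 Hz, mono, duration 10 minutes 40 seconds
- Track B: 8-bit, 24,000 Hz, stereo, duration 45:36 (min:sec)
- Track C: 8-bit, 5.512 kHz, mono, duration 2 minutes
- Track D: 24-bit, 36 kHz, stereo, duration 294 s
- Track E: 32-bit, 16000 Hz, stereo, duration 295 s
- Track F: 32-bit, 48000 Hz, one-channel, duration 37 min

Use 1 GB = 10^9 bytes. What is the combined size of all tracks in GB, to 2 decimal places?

Track A: 10 minutes 40 seconds = 640 s; 88,200 × 640 × 2 × 1 = 112,896,000 bytes.
Track B: 45:36 (min:sec) = 2,736 s; 24,000 × 2,736 × 1 × 2 = 131,328,000 bytes.
Track C: 2 minutes = 120 s; 5,512 × 120 × 1 × 1 = 661,440 bytes.
Track D: 36,000 × 294 × 3 × 2 = 63,504,000 bytes.
Track E: 16,000 × 295 × 4 × 2 = 37,760,000 bytes.
Track F: 37 min = 2,220 s; 48,000 × 2,220 × 4 × 1 = 426,240,000 bytes.
Total = 772,389,440 bytes = 0.77 GB.

0.77 GB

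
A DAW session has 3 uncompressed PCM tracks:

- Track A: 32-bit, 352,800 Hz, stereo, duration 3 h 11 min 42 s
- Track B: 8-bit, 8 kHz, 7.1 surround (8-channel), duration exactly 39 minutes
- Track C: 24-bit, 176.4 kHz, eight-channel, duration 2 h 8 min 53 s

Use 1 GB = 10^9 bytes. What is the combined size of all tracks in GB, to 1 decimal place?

Track A: 3 h 11 min 42 s = 11,502 s; 352,800 × 11,502 × 4 × 2 = 32,463,244,800 bytes.
Track B: exactly 39 minutes = 2,340 s; 8,000 × 2,340 × 1 × 8 = 149,760,000 bytes.
Track C: 2 h 8 min 53 s = 7,733 s; 176,400 × 7,733 × 3 × 8 = 32,738,428,800 bytes.
Total = 65,351,433,600 bytes = 65.4 GB.

65.4 GB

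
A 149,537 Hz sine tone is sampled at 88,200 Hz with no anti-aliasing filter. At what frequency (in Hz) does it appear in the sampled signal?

26,863 Hz

Nyquist = 88,200/2 = 44,100 Hz; 149,537 Hz exceeds it.
Alias = |149,537 − 2×88,200| = |149,537 − 176,400| = 26,863 Hz.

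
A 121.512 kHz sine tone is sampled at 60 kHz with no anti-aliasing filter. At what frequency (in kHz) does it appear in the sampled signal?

Nyquist = 60,000/2 = 30,000 Hz; 121,512 Hz exceeds it.
Alias = |121,512 − 2×60,000| = |121,512 − 120,000| = 1,512 Hz = 1.512 kHz.

1.512 kHz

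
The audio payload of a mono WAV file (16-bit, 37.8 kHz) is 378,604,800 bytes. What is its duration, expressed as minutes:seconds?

83:28

Byte rate = 37,800 × 2 × 1 = 75,600 bytes/s.
Duration = 378,604,800 / 75,600 = 5,008 s.
5,008 s = 83:28.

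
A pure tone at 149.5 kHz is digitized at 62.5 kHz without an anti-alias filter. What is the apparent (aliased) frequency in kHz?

Nyquist = 62,500/2 = 31,250 Hz; 149,500 Hz exceeds it.
Alias = |149,500 − 2×62,500| = |149,500 − 125,000| = 24,500 Hz = 24.5 kHz.

24.5 kHz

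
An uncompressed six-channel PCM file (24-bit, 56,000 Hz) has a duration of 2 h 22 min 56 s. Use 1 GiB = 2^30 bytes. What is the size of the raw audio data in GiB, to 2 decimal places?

8.05 GiB

Duration = 2 h 22 min 56 s = 8,576 s.
Bytes = 56,000 samples/s × 8,576 s × 3 bytes/sample × 6 ch = 8,644,608,000 bytes.
8,644,608,000 / 1,073,741,824 = 8.05 GiB.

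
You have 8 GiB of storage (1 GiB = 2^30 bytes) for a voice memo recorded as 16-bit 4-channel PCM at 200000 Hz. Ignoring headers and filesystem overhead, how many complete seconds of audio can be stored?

5,368 seconds

Uncompressed byte rate = 200,000 × 2 × 4 = 1,600,000 bytes/s.
Capacity = 8 × 1,073,741,824 = 8,589,934,592 bytes.
8,589,934,592 / 1,600,000 ≈ 5368.71 s → 5,368 seconds.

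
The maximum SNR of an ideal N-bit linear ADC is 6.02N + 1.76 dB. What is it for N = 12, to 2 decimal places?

74.00 dB

6.02 × 12 + 1.76 = 74.00 dB.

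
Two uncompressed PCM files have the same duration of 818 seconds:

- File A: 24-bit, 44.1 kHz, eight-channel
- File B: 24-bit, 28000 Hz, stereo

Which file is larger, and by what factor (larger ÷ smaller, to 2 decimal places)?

File A: 44,100 × 3 × 8 = 1,058,400 bytes/s.
File B: 28,000 × 3 × 2 = 168,000 bytes/s.
File A is larger; ratio = 865,771,200 / 137,424,000 = 6.30.

File A, by a factor of 6.30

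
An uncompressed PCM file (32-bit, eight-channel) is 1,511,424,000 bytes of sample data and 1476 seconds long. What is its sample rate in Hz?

Bytes = sample_rate × seconds × bytes_per_sample × channels.
sample_rate = 1,511,424,000 / (1,476 × 4 × 8) = 1,511,424,000 / 47,232 = 32,000 Hz.

32,000 Hz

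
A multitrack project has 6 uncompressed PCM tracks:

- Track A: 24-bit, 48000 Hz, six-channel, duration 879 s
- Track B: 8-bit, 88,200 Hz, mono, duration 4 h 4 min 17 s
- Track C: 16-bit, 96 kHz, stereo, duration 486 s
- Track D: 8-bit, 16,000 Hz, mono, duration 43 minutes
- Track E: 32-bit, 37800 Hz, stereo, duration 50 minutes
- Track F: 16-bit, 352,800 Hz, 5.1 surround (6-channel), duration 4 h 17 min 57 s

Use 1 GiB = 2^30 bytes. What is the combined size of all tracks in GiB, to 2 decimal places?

Track A: 48,000 × 879 × 3 × 6 = 759,456,000 bytes.
Track B: 4 h 4 min 17 s = 14,657 s; 88,200 × 14,657 × 1 × 1 = 1,292,747,400 bytes.
Track C: 96,000 × 486 × 2 × 2 = 186,624,000 bytes.
Track D: 43 minutes = 2,580 s; 16,000 × 2,580 × 1 × 1 = 41,280,000 bytes.
Track E: 50 minutes = 3,000 s; 37,800 × 3,000 × 4 × 2 = 907,200,000 bytes.
Track F: 4 h 17 min 57 s = 15,477 s; 352,800 × 15,477 × 2 × 6 = 65,523,427,200 bytes.
Total = 68,710,734,600 bytes = 63.99 GiB.

63.99 GiB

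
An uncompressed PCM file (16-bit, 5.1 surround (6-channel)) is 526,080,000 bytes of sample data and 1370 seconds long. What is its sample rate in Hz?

Bytes = sample_rate × seconds × bytes_per_sample × channels.
sample_rate = 526,080,000 / (1,370 × 2 × 6) = 526,080,000 / 16,440 = 32,000 Hz.

32,000 Hz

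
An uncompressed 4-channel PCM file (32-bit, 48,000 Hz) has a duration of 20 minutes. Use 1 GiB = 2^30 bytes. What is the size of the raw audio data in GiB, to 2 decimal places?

0.86 GiB

Duration = 20 minutes = 1,200 s.
Bytes = 48,000 samples/s × 1,200 s × 4 bytes/sample × 4 ch = 921,600,000 bytes.
921,600,000 / 1,073,741,824 = 0.86 GiB.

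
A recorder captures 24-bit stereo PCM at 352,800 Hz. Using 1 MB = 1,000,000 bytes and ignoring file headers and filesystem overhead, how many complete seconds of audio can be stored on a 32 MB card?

Uncompressed byte rate = 352,800 × 3 × 2 = 2,116,800 bytes/s.
Capacity = 32 × 1,000,000 = 32,000,000 bytes.
32,000,000 / 2,116,800 ≈ 15.12 s → 15 seconds.

15 seconds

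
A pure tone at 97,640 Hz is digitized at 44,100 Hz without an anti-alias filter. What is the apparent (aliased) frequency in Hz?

9,440 Hz

Nyquist = 44,100/2 = 22,050 Hz; 97,640 Hz exceeds it.
Alias = |97,640 − 2×44,100| = |97,640 − 88,200| = 9,440 Hz.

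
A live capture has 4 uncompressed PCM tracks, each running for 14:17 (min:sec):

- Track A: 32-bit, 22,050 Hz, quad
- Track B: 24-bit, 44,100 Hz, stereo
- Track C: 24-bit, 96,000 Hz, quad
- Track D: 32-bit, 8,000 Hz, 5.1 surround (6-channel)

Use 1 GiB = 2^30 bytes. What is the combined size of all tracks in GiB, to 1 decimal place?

1.6 GiB

14:17 (min:sec) = 857 s.
Track A: 22,050 × 857 × 4 × 4 = 302,349,600 bytes.
Track B: 44,100 × 857 × 3 × 2 = 226,762,200 bytes.
Track C: 96,000 × 857 × 3 × 4 = 987,264,000 bytes.
Track D: 8,000 × 857 × 4 × 6 = 164,544,000 bytes.
Total = 1,680,919,800 bytes = 1.6 GiB.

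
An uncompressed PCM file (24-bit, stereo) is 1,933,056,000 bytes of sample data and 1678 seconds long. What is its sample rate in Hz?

192,000 Hz

Bytes = sample_rate × seconds × bytes_per_sample × channels.
sample_rate = 1,933,056,000 / (1,678 × 3 × 2) = 1,933,056,000 / 10,068 = 192,000 Hz.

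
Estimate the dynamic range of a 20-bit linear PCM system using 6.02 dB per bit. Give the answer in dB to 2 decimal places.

20 × 6.02 = 120.40 dB.

120.40 dB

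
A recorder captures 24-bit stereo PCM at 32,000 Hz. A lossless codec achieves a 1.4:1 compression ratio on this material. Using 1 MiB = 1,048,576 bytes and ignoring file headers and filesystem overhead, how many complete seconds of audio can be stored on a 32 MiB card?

Uncompressed byte rate = 32,000 × 3 × 2 = 192,000 bytes/s.
After 1.4:1 compression, effective rate ≈ 137142.86 bytes/s.
Capacity = 32 × 1,048,576 = 33,554,432 bytes.
33,554,432 / effective rate ≈ 244.67 s → 244 seconds.

244 seconds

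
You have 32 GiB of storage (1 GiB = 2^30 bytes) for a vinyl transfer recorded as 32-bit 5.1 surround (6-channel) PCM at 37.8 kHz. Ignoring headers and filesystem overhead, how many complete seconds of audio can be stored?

37,874 seconds

Uncompressed byte rate = 37,800 × 4 × 6 = 907,200 bytes/s.
Capacity = 32 × 1,073,741,824 = 34,359,738,368 bytes.
34,359,738,368 / 907,200 ≈ 37874.49 s → 37,874 seconds.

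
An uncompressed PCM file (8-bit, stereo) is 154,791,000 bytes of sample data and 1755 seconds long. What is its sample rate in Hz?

Bytes = sample_rate × seconds × bytes_per_sample × channels.
sample_rate = 154,791,000 / (1,755 × 1 × 2) = 154,791,000 / 3,510 = 44,100 Hz.

44,100 Hz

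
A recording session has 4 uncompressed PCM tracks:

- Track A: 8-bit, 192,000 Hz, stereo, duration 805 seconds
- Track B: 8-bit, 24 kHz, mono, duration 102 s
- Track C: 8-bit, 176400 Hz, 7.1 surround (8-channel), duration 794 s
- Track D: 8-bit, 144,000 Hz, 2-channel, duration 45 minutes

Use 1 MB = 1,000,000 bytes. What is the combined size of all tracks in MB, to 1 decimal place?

Track A: 192,000 × 805 × 1 × 2 = 309,120,000 bytes.
Track B: 24,000 × 102 × 1 × 1 = 2,448,000 bytes.
Track C: 176,400 × 794 × 1 × 8 = 1,120,492,800 bytes.
Track D: 45 minutes = 2,700 s; 144,000 × 2,700 × 1 × 2 = 777,600,000 bytes.
Total = 2,209,660,800 bytes = 2209.7 MB.

2209.7 MB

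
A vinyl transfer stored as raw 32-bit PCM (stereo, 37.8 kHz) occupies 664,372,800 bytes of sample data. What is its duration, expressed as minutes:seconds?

Byte rate = 37,800 × 4 × 2 = 302,400 bytes/s.
Duration = 664,372,800 / 302,400 = 2,197 s.
2,197 s = 36:37.

36:37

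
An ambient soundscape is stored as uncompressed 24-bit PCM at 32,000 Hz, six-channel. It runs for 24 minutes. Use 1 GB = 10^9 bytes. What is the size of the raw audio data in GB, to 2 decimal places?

Duration = 24 minutes = 1,440 s.
Bytes = 32,000 samples/s × 1,440 s × 3 bytes/sample × 6 ch = 829,440,000 bytes.
829,440,000 / 1,000,000,000 = 0.83 GB.

0.83 GB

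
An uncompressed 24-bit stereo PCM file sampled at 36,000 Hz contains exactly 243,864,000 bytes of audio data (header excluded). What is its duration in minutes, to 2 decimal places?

18.82 minutes

Byte rate = 36,000 × 3 × 2 = 216,000 bytes/s.
Duration = 243,864,000 / 216,000 = 1,129 s.
1,129 s / 60 = 18.82 minutes.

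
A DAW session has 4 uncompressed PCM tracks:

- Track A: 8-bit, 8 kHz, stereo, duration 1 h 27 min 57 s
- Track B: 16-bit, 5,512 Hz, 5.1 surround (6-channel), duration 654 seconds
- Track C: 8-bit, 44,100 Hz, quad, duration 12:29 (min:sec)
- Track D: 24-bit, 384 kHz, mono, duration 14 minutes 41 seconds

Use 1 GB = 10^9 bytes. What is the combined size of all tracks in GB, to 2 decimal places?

1.27 GB

Track A: 1 h 27 min 57 s = 5,277 s; 8,000 × 5,277 × 1 × 2 = 84,432,000 bytes.
Track B: 5,512 × 654 × 2 × 6 = 43,258,176 bytes.
Track C: 12:29 (min:sec) = 749 s; 44,100 × 749 × 1 × 4 = 132,123,600 bytes.
Track D: 14 minutes 41 seconds = 881 s; 384,000 × 881 × 3 × 1 = 1,014,912,000 bytes.
Total = 1,274,725,776 bytes = 1.27 GB.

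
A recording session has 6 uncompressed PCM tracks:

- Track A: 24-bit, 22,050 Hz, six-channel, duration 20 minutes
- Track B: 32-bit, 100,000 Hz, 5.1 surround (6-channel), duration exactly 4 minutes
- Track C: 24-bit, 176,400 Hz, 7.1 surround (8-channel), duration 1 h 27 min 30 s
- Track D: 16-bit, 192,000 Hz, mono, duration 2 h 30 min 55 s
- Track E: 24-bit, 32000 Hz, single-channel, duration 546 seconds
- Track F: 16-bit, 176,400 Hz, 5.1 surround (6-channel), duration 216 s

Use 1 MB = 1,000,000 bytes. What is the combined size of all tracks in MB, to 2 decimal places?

Track A: 20 minutes = 1,200 s; 22,050 × 1,200 × 3 × 6 = 476,280,000 bytes.
Track B: exactly 4 minutes = 240 s; 100,000 × 240 × 4 × 6 = 576,000,000 bytes.
Track C: 1 h 27 min 30 s = 5,250 s; 176,400 × 5,250 × 3 × 8 = 22,226,400,000 bytes.
Track D: 2 h 30 min 55 s = 9,055 s; 192,000 × 9,055 × 2 × 1 = 3,477,120,000 bytes.
Track E: 32,000 × 546 × 3 × 1 = 52,416,000 bytes.
Track F: 176,400 × 216 × 2 × 6 = 457,228,800 bytes.
Total = 27,265,444,800 bytes = 27265.44 MB.

27265.44 MB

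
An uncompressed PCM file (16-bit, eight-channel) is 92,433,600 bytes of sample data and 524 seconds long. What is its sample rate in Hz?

11,025 Hz

Bytes = sample_rate × seconds × bytes_per_sample × channels.
sample_rate = 92,433,600 / (524 × 2 × 8) = 92,433,600 / 8,384 = 11,025 Hz.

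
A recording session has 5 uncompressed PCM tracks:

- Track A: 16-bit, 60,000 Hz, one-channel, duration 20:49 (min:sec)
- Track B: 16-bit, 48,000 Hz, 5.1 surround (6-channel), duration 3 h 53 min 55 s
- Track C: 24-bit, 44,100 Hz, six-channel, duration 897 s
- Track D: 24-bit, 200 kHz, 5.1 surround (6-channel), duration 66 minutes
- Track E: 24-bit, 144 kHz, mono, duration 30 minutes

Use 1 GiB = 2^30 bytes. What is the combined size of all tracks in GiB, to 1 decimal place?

22.3 GiB

Track A: 20:49 (min:sec) = 1,249 s; 60,000 × 1,249 × 2 × 1 = 149,880,000 bytes.
Track B: 3 h 53 min 55 s = 14,035 s; 48,000 × 14,035 × 2 × 6 = 8,084,160,000 bytes.
Track C: 44,100 × 897 × 3 × 6 = 712,038,600 bytes.
Track D: 66 minutes = 3,960 s; 200,000 × 3,960 × 3 × 6 = 14,256,000,000 bytes.
Track E: 30 minutes = 1,800 s; 144,000 × 1,800 × 3 × 1 = 777,600,000 bytes.
Total = 23,979,678,600 bytes = 22.3 GiB.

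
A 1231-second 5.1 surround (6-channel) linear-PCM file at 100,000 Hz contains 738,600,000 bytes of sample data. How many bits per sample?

Bytes per sample = 738,600,000 / (100,000 × 1,231 × 6) = 738,600,000 / 738,600,000 = 1.
Bit depth = 1 × 8 = 8 bits.

8 bits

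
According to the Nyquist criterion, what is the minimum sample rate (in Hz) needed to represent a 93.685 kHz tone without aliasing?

Minimum sample rate = 2 × 93,685 Hz = 187,370 Hz.

187,370 Hz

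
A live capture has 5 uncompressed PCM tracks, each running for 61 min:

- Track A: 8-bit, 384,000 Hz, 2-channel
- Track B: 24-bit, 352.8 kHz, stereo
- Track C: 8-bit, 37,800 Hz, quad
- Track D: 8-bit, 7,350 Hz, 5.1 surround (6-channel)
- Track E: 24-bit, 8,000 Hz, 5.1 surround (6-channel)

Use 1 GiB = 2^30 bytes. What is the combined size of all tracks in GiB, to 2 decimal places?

10.99 GiB

61 min = 3,660 s.
Track A: 384,000 × 3,660 × 1 × 2 = 2,810,880,000 bytes.
Track B: 352,800 × 3,660 × 3 × 2 = 7,747,488,000 bytes.
Track C: 37,800 × 3,660 × 1 × 4 = 553,392,000 bytes.
Track D: 7,350 × 3,660 × 1 × 6 = 161,406,000 bytes.
Track E: 8,000 × 3,660 × 3 × 6 = 527,040,000 bytes.
Total = 11,800,206,000 bytes = 10.99 GiB.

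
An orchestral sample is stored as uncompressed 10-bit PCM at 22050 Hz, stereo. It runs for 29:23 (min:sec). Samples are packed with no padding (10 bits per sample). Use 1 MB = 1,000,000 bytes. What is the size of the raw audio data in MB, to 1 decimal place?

Duration = 29:23 (min:sec) = 1,763 s.
Bits = 22,050 × 1,763 × 10 × 2 = 777,483,000 bits = 97,185,375 bytes.
97,185,375 / 1,000,000 = 97.2 MB.

97.2 MB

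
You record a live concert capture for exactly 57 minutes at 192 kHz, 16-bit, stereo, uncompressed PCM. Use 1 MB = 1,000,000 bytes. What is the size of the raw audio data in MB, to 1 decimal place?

Duration = exactly 57 minutes = 3,420 s.
Bytes = 192,000 samples/s × 3,420 s × 2 bytes/sample × 2 ch = 2,626,560,000 bytes.
2,626,560,000 / 1,000,000 = 2626.6 MB.

2626.6 MB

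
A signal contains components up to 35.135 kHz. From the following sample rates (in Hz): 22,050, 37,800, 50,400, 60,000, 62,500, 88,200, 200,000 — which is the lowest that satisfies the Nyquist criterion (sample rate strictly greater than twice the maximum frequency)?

Need sample rate > 2 × 35,135 = 70,270 Hz.
Lowest listed rate above 70,270 Hz is 88,200 Hz.

88,200 Hz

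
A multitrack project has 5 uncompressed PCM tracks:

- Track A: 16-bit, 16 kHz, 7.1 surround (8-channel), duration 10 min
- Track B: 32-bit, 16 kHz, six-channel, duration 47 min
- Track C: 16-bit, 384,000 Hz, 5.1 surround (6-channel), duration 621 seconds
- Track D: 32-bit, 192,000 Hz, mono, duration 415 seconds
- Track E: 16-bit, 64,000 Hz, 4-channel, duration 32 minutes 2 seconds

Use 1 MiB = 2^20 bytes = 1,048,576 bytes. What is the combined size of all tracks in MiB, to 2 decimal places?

5150.63 MiB

Track A: 10 min = 600 s; 16,000 × 600 × 2 × 8 = 153,600,000 bytes.
Track B: 47 min = 2,820 s; 16,000 × 2,820 × 4 × 6 = 1,082,880,000 bytes.
Track C: 384,000 × 621 × 2 × 6 = 2,861,568,000 bytes.
Track D: 192,000 × 415 × 4 × 1 = 318,720,000 bytes.
Track E: 32 minutes 2 seconds = 1,922 s; 64,000 × 1,922 × 2 × 4 = 984,064,000 bytes.
Total = 5,400,832,000 bytes = 5150.63 MiB.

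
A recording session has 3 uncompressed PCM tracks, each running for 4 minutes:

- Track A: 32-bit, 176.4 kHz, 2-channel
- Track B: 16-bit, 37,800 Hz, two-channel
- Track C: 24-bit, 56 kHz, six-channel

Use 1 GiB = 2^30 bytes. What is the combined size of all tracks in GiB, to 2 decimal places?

0.57 GiB

4 minutes = 240 s.
Track A: 176,400 × 240 × 4 × 2 = 338,688,000 bytes.
Track B: 37,800 × 240 × 2 × 2 = 36,288,000 bytes.
Track C: 56,000 × 240 × 3 × 6 = 241,920,000 bytes.
Total = 616,896,000 bytes = 0.57 GiB.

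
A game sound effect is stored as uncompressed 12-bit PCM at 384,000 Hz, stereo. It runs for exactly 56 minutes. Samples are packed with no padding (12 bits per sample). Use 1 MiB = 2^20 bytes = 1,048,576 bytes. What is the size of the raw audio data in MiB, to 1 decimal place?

Duration = exactly 56 minutes = 3,360 s.
Bits = 384,000 × 3,360 × 12 × 2 = 30,965,760,000 bits = 3,870,720,000 bytes.
3,870,720,000 / 1,048,576 = 3691.4 MiB.

3691.4 MiB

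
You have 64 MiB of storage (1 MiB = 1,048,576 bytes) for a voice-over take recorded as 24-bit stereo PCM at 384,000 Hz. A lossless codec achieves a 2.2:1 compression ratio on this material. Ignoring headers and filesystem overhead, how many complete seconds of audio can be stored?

64 seconds

Uncompressed byte rate = 384,000 × 3 × 2 = 2,304,000 bytes/s.
After 2.2:1 compression, effective rate ≈ 1047272.73 bytes/s.
Capacity = 64 × 1,048,576 = 67,108,864 bytes.
67,108,864 / effective rate ≈ 64.08 s → 64 seconds.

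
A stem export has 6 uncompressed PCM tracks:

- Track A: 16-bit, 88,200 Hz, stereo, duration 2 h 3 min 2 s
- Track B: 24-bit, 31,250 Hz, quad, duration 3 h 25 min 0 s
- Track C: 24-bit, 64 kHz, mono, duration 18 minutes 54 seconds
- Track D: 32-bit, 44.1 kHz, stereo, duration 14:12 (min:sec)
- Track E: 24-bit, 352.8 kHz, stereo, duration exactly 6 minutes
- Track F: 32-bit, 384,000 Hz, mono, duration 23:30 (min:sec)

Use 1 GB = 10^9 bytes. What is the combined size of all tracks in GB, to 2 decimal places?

10.66 GB

Track A: 2 h 3 min 2 s = 7,382 s; 88,200 × 7,382 × 2 × 2 = 2,604,369,600 bytes.
Track B: 3 h 25 min 0 s = 12,300 s; 31,250 × 12,300 × 3 × 4 = 4,612,500,000 bytes.
Track C: 18 minutes 54 seconds = 1,134 s; 64,000 × 1,134 × 3 × 1 = 217,728,000 bytes.
Track D: 14:12 (min:sec) = 852 s; 44,100 × 852 × 4 × 2 = 300,585,600 bytes.
Track E: exactly 6 minutes = 360 s; 352,800 × 360 × 3 × 2 = 762,048,000 bytes.
Track F: 23:30 (min:sec) = 1,410 s; 384,000 × 1,410 × 4 × 1 = 2,165,760,000 bytes.
Total = 10,662,991,200 bytes = 10.66 GB.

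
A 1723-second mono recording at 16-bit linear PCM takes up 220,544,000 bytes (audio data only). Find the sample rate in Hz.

Bytes = sample_rate × seconds × bytes_per_sample × channels.
sample_rate = 220,544,000 / (1,723 × 2 × 1) = 220,544,000 / 3,446 = 64,000 Hz.

64,000 Hz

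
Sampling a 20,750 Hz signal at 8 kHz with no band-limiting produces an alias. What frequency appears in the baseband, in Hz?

Nyquist = 8,000/2 = 4,000 Hz; 20,750 Hz exceeds it.
Alias = |20,750 − 3×8,000| = |20,750 − 24,000| = 3,250 Hz.

3,250 Hz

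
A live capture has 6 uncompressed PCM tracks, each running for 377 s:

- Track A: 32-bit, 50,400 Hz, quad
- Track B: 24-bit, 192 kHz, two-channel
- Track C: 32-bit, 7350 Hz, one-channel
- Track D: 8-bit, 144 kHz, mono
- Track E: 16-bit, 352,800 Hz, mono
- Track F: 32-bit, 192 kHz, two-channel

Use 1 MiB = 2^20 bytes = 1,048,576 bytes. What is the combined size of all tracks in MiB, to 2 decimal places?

Track A: 50,400 × 377 × 4 × 4 = 304,012,800 bytes.
Track B: 192,000 × 377 × 3 × 2 = 434,304,000 bytes.
Track C: 7,350 × 377 × 4 × 1 = 11,083,800 bytes.
Track D: 144,000 × 377 × 1 × 1 = 54,288,000 bytes.
Track E: 352,800 × 377 × 2 × 1 = 266,011,200 bytes.
Track F: 192,000 × 377 × 4 × 2 = 579,072,000 bytes.
Total = 1,648,771,800 bytes = 1572.39 MiB.

1572.39 MiB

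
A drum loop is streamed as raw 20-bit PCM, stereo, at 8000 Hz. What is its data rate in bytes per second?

Bit rate = 8,000 × 20 × 2 = 320,000 bits/s.
320,000 / 8 = 40,000 bytes/s.

40,000 bytes/s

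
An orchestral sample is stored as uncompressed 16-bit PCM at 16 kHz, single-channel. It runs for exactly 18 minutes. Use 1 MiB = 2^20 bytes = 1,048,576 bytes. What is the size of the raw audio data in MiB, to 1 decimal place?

33.0 MiB

Duration = exactly 18 minutes = 1,080 s.
Bytes = 16,000 samples/s × 1,080 s × 2 bytes/sample × 1 ch = 34,560,000 bytes.
34,560,000 / 1,048,576 = 33.0 MiB.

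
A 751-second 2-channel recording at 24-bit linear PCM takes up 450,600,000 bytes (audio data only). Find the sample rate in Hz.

Bytes = sample_rate × seconds × bytes_per_sample × channels.
sample_rate = 450,600,000 / (751 × 3 × 2) = 450,600,000 / 4,506 = 100,000 Hz.

100,000 Hz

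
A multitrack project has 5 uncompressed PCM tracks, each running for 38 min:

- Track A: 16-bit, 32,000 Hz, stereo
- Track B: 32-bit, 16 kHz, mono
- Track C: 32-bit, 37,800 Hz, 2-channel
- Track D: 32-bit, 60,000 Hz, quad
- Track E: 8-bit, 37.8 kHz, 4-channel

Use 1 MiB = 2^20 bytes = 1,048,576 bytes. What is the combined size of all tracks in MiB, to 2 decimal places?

38 min = 2,280 s.
Track A: 32,000 × 2,280 × 2 × 2 = 291,840,000 bytes.
Track B: 16,000 × 2,280 × 4 × 1 = 145,920,000 bytes.
Track C: 37,800 × 2,280 × 4 × 2 = 689,472,000 bytes.
Track D: 60,000 × 2,280 × 4 × 4 = 2,188,800,000 bytes.
Track E: 37,800 × 2,280 × 1 × 4 = 344,736,000 bytes.
Total = 3,660,768,000 bytes = 3491.18 MiB.

3491.18 MiB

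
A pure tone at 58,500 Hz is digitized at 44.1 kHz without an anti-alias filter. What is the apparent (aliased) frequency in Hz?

14,400 Hz

Nyquist = 44,100/2 = 22,050 Hz; 58,500 Hz exceeds it.
Alias = |58,500 − 1×44,100| = |58,500 − 44,100| = 14,400 Hz.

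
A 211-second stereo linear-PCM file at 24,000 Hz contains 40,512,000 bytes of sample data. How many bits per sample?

Bytes per sample = 40,512,000 / (24,000 × 211 × 2) = 40,512,000 / 10,128,000 = 4.
Bit depth = 4 × 8 = 32 bits.

32 bits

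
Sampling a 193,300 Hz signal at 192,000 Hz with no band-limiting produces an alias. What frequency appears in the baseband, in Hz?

1,300 Hz

Nyquist = 192,000/2 = 96,000 Hz; 193,300 Hz exceeds it.
Alias = |193,300 − 1×192,000| = |193,300 − 192,000| = 1,300 Hz.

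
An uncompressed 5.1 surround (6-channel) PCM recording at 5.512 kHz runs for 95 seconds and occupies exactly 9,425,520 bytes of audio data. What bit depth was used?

24 bits

Bytes per sample = 9,425,520 / (5,512 × 95 × 6) = 9,425,520 / 3,141,840 = 3.
Bit depth = 3 × 8 = 24 bits.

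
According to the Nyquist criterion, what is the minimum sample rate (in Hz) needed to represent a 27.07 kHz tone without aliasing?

54,140 Hz

Minimum sample rate = 2 × 27,070 Hz = 54,140 Hz.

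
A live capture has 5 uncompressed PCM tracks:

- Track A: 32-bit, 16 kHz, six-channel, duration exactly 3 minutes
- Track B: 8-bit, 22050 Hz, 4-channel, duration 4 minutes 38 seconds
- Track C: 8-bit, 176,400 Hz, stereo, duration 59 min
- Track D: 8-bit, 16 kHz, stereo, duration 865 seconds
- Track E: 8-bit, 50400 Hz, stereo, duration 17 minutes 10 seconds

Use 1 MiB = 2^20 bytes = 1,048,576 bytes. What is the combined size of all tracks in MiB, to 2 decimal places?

1405.77 MiB

Track A: exactly 3 minutes = 180 s; 16,000 × 180 × 4 × 6 = 69,120,000 bytes.
Track B: 4 minutes 38 seconds = 278 s; 22,050 × 278 × 1 × 4 = 24,519,600 bytes.
Track C: 59 min = 3,540 s; 176,400 × 3,540 × 1 × 2 = 1,248,912,000 bytes.
Track D: 16,000 × 865 × 1 × 2 = 27,680,000 bytes.
Track E: 17 minutes 10 seconds = 1,030 s; 50,400 × 1,030 × 1 × 2 = 103,824,000 bytes.
Total = 1,474,055,600 bytes = 1405.77 MiB.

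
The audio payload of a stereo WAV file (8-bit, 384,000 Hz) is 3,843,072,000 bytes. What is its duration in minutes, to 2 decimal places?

83.40 minutes

Byte rate = 384,000 × 1 × 2 = 768,000 bytes/s.
Duration = 3,843,072,000 / 768,000 = 5,004 s.
5,004 s / 60 = 83.40 minutes.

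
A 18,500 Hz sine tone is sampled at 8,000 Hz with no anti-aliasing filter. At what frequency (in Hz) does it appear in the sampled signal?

2,500 Hz

Nyquist = 8,000/2 = 4,000 Hz; 18,500 Hz exceeds it.
Alias = |18,500 − 2×8,000| = |18,500 − 16,000| = 2,500 Hz.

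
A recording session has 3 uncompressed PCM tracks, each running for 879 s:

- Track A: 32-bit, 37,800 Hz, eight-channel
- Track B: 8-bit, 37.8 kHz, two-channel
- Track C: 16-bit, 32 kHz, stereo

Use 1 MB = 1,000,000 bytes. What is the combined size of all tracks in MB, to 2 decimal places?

Track A: 37,800 × 879 × 4 × 8 = 1,063,238,400 bytes.
Track B: 37,800 × 879 × 1 × 2 = 66,452,400 bytes.
Track C: 32,000 × 879 × 2 × 2 = 112,512,000 bytes.
Total = 1,242,202,800 bytes = 1242.20 MB.

1242.20 MB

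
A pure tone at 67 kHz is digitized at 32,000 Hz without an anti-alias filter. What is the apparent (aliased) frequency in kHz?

Nyquist = 32,000/2 = 16,000 Hz; 67,000 Hz exceeds it.
Alias = |67,000 − 2×32,000| = |67,000 − 64,000| = 3,000 Hz = 3 kHz.

3 kHz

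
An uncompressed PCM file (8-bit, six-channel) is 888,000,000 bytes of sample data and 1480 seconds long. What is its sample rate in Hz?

Bytes = sample_rate × seconds × bytes_per_sample × channels.
sample_rate = 888,000,000 / (1,480 × 1 × 6) = 888,000,000 / 8,880 = 100,000 Hz.

100,000 Hz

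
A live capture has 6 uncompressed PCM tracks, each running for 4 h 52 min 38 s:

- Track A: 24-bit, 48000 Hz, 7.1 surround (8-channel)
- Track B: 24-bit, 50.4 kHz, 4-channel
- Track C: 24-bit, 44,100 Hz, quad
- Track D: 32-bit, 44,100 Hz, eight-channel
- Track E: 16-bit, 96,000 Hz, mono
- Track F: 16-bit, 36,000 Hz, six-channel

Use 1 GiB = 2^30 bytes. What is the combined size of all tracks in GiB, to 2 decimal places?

70.66 GiB

4 h 52 min 38 s = 17,558 s.
Track A: 48,000 × 17,558 × 3 × 8 = 20,226,816,000 bytes.
Track B: 50,400 × 17,558 × 3 × 4 = 10,619,078,400 bytes.
Track C: 44,100 × 17,558 × 3 × 4 = 9,291,693,600 bytes.
Track D: 44,100 × 17,558 × 4 × 8 = 24,777,849,600 bytes.
Track E: 96,000 × 17,558 × 2 × 1 = 3,371,136,000 bytes.
Track F: 36,000 × 17,558 × 2 × 6 = 7,585,056,000 bytes.
Total = 75,871,629,600 bytes = 70.66 GiB.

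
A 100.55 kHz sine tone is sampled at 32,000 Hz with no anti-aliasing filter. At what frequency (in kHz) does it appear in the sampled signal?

Nyquist = 32,000/2 = 16,000 Hz; 100,550 Hz exceeds it.
Alias = |100,550 − 3×32,000| = |100,550 − 96,000| = 4,550 Hz = 4.55 kHz.

4.55 kHz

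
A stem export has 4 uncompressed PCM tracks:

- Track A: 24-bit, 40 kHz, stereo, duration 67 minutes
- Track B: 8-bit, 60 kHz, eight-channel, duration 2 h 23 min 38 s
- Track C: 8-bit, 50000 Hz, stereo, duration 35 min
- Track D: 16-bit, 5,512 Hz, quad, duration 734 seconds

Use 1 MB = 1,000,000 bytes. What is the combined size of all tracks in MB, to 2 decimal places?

5343.81 MB

Track A: 67 minutes = 4,020 s; 40,000 × 4,020 × 3 × 2 = 964,800,000 bytes.
Track B: 2 h 23 min 38 s = 8,618 s; 60,000 × 8,618 × 1 × 8 = 4,136,640,000 bytes.
Track C: 35 min = 2,100 s; 50,000 × 2,100 × 1 × 2 = 210,000,000 bytes.
Track D: 5,512 × 734 × 2 × 4 = 32,366,464 bytes.
Total = 5,343,806,464 bytes = 5343.81 MB.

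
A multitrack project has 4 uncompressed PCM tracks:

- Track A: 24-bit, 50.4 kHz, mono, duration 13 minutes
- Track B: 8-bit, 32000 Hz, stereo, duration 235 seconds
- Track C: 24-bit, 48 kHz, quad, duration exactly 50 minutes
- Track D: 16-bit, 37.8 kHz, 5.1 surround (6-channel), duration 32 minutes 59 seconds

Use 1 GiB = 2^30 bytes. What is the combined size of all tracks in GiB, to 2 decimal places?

2.57 GiB

Track A: 13 minutes = 780 s; 50,400 × 780 × 3 × 1 = 117,936,000 bytes.
Track B: 32,000 × 235 × 1 × 2 = 15,040,000 bytes.
Track C: exactly 50 minutes = 3,000 s; 48,000 × 3,000 × 3 × 4 = 1,728,000,000 bytes.
Track D: 32 minutes 59 seconds = 1,979 s; 37,800 × 1,979 × 2 × 6 = 897,674,400 bytes.
Total = 2,758,650,400 bytes = 2.57 GiB.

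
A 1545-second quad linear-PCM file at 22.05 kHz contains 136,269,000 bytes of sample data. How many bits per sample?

8 bits

Bytes per sample = 136,269,000 / (22,050 × 1,545 × 4) = 136,269,000 / 136,269,000 = 1.
Bit depth = 1 × 8 = 8 bits.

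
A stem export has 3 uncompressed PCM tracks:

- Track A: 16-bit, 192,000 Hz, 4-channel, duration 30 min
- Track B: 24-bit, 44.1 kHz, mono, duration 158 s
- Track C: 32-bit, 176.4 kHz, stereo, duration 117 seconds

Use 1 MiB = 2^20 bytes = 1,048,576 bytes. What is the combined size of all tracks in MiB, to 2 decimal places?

2814.12 MiB

Track A: 30 min = 1,800 s; 192,000 × 1,800 × 2 × 4 = 2,764,800,000 bytes.
Track B: 44,100 × 158 × 3 × 1 = 20,903,400 bytes.
Track C: 176,400 × 117 × 4 × 2 = 165,110,400 bytes.
Total = 2,950,813,800 bytes = 2814.12 MiB.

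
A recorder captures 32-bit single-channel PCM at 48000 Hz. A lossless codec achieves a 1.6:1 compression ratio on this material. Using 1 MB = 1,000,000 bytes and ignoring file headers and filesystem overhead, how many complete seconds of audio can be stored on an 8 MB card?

Uncompressed byte rate = 48,000 × 4 × 1 = 192,000 bytes/s.
After 1.6:1 compression, effective rate ≈ 120000 bytes/s.
Capacity = 8 × 1,000,000 = 8,000,000 bytes.
8,000,000 / effective rate ≈ 66.67 s → 66 seconds.

66 seconds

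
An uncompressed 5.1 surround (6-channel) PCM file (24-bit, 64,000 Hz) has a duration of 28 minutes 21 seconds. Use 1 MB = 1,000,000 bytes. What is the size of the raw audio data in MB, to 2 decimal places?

1959.55 MB

Duration = 28 minutes 21 seconds = 1,701 s.
Bytes = 64,000 samples/s × 1,701 s × 3 bytes/sample × 6 ch = 1,959,552,000 bytes.
1,959,552,000 / 1,000,000 = 1959.55 MB.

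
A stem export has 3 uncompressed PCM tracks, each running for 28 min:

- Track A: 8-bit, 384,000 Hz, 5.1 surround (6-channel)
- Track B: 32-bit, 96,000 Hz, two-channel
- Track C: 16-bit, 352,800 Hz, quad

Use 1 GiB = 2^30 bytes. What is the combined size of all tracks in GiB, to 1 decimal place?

9.2 GiB

28 min = 1,680 s.
Track A: 384,000 × 1,680 × 1 × 6 = 3,870,720,000 bytes.
Track B: 96,000 × 1,680 × 4 × 2 = 1,290,240,000 bytes.
Track C: 352,800 × 1,680 × 2 × 4 = 4,741,632,000 bytes.
Total = 9,902,592,000 bytes = 9.2 GiB.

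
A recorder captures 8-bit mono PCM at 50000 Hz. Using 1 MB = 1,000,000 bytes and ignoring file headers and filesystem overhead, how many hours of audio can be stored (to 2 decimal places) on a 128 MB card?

Uncompressed byte rate = 50,000 × 1 × 1 = 50,000 bytes/s.
Capacity = 128 × 1,000,000 = 128,000,000 bytes.
128,000,000 / 50,000 ≈ 2560 s → 0.71 hours.

0.71 hours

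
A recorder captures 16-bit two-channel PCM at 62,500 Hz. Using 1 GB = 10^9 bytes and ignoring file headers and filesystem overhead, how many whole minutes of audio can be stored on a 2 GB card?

133 minutes

Uncompressed byte rate = 62,500 × 2 × 2 = 250,000 bytes/s.
Capacity = 2 × 1,000,000,000 = 2,000,000,000 bytes.
2,000,000,000 / 250,000 ≈ 8000 s → 133 minutes.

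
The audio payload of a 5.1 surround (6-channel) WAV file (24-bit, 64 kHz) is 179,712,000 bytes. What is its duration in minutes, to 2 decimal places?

Byte rate = 64,000 × 3 × 6 = 1,152,000 bytes/s.
Duration = 179,712,000 / 1,152,000 = 156 s.
156 s / 60 = 2.60 minutes.

2.60 minutes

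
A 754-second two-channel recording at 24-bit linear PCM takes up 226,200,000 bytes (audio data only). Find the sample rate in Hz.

Bytes = sample_rate × seconds × bytes_per_sample × channels.
sample_rate = 226,200,000 / (754 × 3 × 2) = 226,200,000 / 4,524 = 50,000 Hz.

50,000 Hz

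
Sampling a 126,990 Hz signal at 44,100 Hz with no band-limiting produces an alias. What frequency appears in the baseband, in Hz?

Nyquist = 44,100/2 = 22,050 Hz; 126,990 Hz exceeds it.
Alias = |126,990 − 3×44,100| = |126,990 − 132,300| = 5,310 Hz.

5,310 Hz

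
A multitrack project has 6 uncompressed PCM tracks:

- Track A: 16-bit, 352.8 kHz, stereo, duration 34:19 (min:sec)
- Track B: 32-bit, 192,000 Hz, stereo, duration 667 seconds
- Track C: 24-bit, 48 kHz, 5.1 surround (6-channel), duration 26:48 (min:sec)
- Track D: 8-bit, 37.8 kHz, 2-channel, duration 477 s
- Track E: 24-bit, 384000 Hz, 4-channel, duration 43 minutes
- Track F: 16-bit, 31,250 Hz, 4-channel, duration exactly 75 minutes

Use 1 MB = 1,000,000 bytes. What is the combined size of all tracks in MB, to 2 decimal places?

Track A: 34:19 (min:sec) = 2,059 s; 352,800 × 2,059 × 2 × 2 = 2,905,660,800 bytes.
Track B: 192,000 × 667 × 4 × 2 = 1,024,512,000 bytes.
Track C: 26:48 (min:sec) = 1,608 s; 48,000 × 1,608 × 3 × 6 = 1,389,312,000 bytes.
Track D: 37,800 × 477 × 1 × 2 = 36,061,200 bytes.
Track E: 43 minutes = 2,580 s; 384,000 × 2,580 × 3 × 4 = 11,888,640,000 bytes.
Track F: exactly 75 minutes = 4,500 s; 31,250 × 4,500 × 2 × 4 = 1,125,000,000 bytes.
Total = 18,369,186,000 bytes = 18369.19 MB.

18369.19 MB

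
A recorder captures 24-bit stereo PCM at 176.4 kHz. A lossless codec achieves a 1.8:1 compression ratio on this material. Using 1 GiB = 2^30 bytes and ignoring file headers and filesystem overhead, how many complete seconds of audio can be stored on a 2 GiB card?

Uncompressed byte rate = 176,400 × 3 × 2 = 1,058,400 bytes/s.
After 1.8:1 compression, effective rate ≈ 588000 bytes/s.
Capacity = 2 × 1,073,741,824 = 2,147,483,648 bytes.
2,147,483,648 / effective rate ≈ 3652.18 s → 3,652 seconds.

3,652 seconds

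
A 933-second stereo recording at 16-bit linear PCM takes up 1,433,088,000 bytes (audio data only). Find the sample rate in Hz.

384,000 Hz

Bytes = sample_rate × seconds × bytes_per_sample × channels.
sample_rate = 1,433,088,000 / (933 × 2 × 2) = 1,433,088,000 / 3,732 = 384,000 Hz.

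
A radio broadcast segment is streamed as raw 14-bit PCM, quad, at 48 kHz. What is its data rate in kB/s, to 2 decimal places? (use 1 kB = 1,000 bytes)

336.00 kB/s

Bit rate = 48,000 × 14 × 4 = 2,688,000 bits/s.
2,688,000 / 8 = 336,000 B/s = 336.00 kB/s.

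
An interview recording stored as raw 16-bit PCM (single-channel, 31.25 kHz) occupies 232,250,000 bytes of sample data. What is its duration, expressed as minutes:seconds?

Byte rate = 31,250 × 2 × 1 = 62,500 bytes/s.
Duration = 232,250,000 / 62,500 = 3,716 s.
3,716 s = 61:56.

61:56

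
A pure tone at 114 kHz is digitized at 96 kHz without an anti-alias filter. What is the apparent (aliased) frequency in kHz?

Nyquist = 96,000/2 = 48,000 Hz; 114,000 Hz exceeds it.
Alias = |114,000 − 1×96,000| = |114,000 − 96,000| = 18,000 Hz = 18 kHz.

18 kHz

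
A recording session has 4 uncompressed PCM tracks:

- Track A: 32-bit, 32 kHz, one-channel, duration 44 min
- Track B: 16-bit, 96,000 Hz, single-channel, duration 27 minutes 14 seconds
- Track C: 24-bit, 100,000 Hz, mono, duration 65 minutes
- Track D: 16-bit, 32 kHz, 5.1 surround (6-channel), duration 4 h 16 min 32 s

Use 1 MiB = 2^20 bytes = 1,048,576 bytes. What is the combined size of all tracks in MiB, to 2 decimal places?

Track A: 44 min = 2,640 s; 32,000 × 2,640 × 4 × 1 = 337,920,000 bytes.
Track B: 27 minutes 14 seconds = 1,634 s; 96,000 × 1,634 × 2 × 1 = 313,728,000 bytes.
Track C: 65 minutes = 3,900 s; 100,000 × 3,900 × 3 × 1 = 1,170,000,000 bytes.
Track D: 4 h 16 min 32 s = 15,392 s; 32,000 × 15,392 × 2 × 6 = 5,910,528,000 bytes.
Total = 7,732,176,000 bytes = 7373.98 MiB.

7373.98 MiB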